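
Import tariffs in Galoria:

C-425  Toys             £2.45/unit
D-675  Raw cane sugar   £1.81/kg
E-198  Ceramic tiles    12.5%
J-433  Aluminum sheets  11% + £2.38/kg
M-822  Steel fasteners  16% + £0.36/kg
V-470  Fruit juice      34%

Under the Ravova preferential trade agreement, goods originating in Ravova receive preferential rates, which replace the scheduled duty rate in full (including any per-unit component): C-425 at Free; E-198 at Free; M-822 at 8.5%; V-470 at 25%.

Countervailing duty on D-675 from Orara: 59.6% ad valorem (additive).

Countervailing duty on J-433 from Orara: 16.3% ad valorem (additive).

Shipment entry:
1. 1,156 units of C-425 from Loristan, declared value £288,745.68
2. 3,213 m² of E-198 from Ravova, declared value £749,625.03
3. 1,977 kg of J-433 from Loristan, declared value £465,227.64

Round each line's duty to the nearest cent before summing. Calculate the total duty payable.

Line 1 (C-425, Loristan, 1,156 units, £288,745.68):
Base rate for C-425 is £2.45/unit.
C-425 has an FTA preferential rate, but origin Loristan is not Ravova; base rate stands.
Duty = 1,156 × £2.45 = £2,832.20.
Line 2 (E-198, Ravova, 3,213 m², £749,625.03):
Base rate for E-198 is 12.5%.
Origin Ravova qualifies under the Galoria–Ravova agreement and E-198 is covered: preferential rate Free applies instead.
Duty = £749,625.03 × 0% = £0.00.
Line 3 (J-433, Loristan, 1,977 kg, £465,227.64):
Base rate for J-433 is 11% + £2.38/kg.
The additional-duty order on J-433 targets Orara, not Loristan; it does not apply.
Duty = £465,227.64 × 11% + 1,977 × £2.38 = £55,880.30.
Total = £2,832.20 + £0.00 + £55,880.30 = £58,712.50.

£58,712.50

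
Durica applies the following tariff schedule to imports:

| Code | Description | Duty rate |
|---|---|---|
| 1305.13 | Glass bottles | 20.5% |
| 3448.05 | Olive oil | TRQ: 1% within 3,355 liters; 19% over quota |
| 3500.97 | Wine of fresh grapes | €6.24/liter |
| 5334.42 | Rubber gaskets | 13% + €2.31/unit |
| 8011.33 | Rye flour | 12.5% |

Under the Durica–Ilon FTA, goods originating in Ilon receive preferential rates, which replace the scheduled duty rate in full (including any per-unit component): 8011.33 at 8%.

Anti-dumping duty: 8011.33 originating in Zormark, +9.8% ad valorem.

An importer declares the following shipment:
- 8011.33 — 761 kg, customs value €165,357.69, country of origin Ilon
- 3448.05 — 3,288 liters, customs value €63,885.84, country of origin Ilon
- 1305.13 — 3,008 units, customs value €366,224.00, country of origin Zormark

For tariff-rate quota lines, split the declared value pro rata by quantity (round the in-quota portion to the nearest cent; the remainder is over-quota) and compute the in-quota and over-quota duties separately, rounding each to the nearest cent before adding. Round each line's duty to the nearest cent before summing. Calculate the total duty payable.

€88,943.40

Line 1 (8011.33, Ilon, 761 kg, €165,357.69):
Base rate for 8011.33 is 12.5%.
Origin Ilon qualifies under the Durica–Ilon agreement and 8011.33 is covered: preferential rate 8% applies instead.
The additional-duty order on 8011.33 targets Zormark, not Ilon; it does not apply.
Duty = €165,357.69 × 8% = €13,228.62.
Line 2 (3448.05, Ilon, 3,288 liters, €63,885.84):
Code 3448.05 is under a tariff-rate quota (threshold 3,355 liters). Quantity 3,288 liters is within the quota, so the in-quota rate 1% applies to the full value.
Duty = €63,885.84 × 1% = €638.86.
Line 3 (1305.13, Zormark, 3,008 units, €366,224.00):
Base rate for 1305.13 is 20.5%.
Duty = €366,224.00 × 20.5% = €75,075.92.
Total = €13,228.62 + €638.86 + €75,075.92 = €88,943.40.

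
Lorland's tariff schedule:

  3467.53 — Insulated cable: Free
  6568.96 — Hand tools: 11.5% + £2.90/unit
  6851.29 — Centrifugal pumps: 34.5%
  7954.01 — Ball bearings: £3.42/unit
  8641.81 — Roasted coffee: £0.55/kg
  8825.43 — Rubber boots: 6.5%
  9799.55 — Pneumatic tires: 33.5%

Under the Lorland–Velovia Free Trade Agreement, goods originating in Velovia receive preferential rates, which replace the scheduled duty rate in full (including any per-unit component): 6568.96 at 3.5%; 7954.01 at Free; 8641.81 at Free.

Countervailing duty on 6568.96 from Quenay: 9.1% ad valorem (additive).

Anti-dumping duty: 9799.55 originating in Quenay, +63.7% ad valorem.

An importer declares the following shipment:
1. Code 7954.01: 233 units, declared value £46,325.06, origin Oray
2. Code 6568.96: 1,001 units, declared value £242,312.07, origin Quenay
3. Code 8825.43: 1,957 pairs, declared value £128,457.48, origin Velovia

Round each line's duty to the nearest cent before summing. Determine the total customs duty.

£61,965.79

Line 1 (7954.01, Oray, 233 units, £46,325.06):
Base rate for 7954.01 is £3.42/unit.
7954.01 has an FTA preferential rate, but origin Oray is not Velovia; base rate stands.
Duty = 233 × £3.42 = £796.86.
Line 2 (6568.96, Quenay, 1,001 units, £242,312.07):
Base rate for 6568.96 is 11.5% + £2.90/unit.
6568.96 has an FTA preferential rate, but origin Quenay is not Velovia; base rate stands.
Additional duty on 6568.96 from Quenay: +9.1%. Applied ad valorem rate: 11.5% + 9.1% = 20.6%.
Duty = £242,312.07 × 20.6% + 1,001 × £2.90 = £52,819.19.
Line 3 (8825.43, Velovia, 1,957 pairs, £128,457.48):
Base rate for 8825.43 is 6.5%.
Origin Velovia is the FTA partner but 8825.43 is not on the preference list; base rate stands.
Duty = £128,457.48 × 6.5% = £8,349.74.
Total = £796.86 + £52,819.19 + £8,349.74 = £61,965.79.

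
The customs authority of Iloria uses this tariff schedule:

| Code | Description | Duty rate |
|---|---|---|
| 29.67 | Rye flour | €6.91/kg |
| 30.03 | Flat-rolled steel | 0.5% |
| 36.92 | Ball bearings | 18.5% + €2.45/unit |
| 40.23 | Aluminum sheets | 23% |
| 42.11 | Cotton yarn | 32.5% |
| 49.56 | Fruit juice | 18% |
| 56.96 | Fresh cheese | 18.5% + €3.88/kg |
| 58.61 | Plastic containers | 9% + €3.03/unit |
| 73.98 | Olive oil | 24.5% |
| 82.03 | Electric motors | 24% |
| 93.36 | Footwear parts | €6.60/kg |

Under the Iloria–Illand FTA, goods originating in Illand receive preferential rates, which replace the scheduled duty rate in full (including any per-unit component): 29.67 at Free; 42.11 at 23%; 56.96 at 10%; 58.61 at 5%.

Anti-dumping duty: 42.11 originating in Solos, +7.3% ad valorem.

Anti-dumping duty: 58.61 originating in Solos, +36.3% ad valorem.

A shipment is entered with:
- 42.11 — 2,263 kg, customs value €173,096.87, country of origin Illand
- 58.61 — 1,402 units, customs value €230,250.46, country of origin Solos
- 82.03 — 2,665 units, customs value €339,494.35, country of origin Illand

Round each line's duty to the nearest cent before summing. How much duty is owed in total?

€229,842.44

Line 1 (42.11, Illand, 2,263 kg, €173,096.87):
Base rate for 42.11 is 32.5%.
Origin Illand qualifies under the Iloria–Illand agreement and 42.11 is covered: preferential rate 23% applies instead.
The additional-duty order on 42.11 targets Solos, not Illand; it does not apply.
Duty = €173,096.87 × 23% = €39,812.28.
Line 2 (58.61, Solos, 1,402 units, €230,250.46):
Base rate for 58.61 is 9% + €3.03/unit.
58.61 has an FTA preferential rate, but origin Solos is not Illand; base rate stands.
Additional duty on 58.61 from Solos: +36.3%. Applied ad valorem rate: 9% + 36.3% = 45.3%.
Duty = €230,250.46 × 45.3% + 1,402 × €3.03 = €108,551.52.
Line 3 (82.03, Illand, 2,665 units, €339,494.35):
Base rate for 82.03 is 24%.
Origin Illand is the FTA partner but 82.03 is not on the preference list; base rate stands.
Duty = €339,494.35 × 24% = €81,478.64.
Total = €39,812.28 + €108,551.52 + €81,478.64 = €229,842.44.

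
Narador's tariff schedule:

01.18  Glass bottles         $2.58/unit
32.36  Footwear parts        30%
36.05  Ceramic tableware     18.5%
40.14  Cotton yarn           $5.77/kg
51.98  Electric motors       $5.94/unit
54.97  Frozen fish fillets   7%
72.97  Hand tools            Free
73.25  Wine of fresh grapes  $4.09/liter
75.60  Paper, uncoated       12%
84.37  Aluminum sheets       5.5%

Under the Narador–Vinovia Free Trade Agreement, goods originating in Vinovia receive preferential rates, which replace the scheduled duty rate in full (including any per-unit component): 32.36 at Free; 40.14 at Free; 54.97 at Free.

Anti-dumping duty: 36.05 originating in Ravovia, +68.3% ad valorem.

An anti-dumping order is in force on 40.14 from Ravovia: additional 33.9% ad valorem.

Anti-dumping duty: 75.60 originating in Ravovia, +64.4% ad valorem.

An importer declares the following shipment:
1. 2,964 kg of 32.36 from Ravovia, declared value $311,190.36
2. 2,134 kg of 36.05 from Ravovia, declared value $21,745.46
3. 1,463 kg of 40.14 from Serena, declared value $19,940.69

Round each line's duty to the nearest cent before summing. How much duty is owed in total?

Line 1 (32.36, Ravovia, 2,964 kg, $311,190.36):
Base rate for 32.36 is 30%.
32.36 has an FTA preferential rate, but origin Ravovia is not Vinovia; base rate stands.
Duty = $311,190.36 × 30% = $93,357.11.
Line 2 (36.05, Ravovia, 2,134 kg, $21,745.46):
Base rate for 36.05 is 18.5%.
Additional duty on 36.05 from Ravovia: +68.3%. Applied ad valorem rate: 18.5% + 68.3% = 86.8%.
Duty = $21,745.46 × 86.8% = $18,875.06.
Line 3 (40.14, Serena, 1,463 kg, $19,940.69):
Base rate for 40.14 is $5.77/kg.
40.14 has an FTA preferential rate, but origin Serena is not Vinovia; base rate stands.
The additional-duty order on 40.14 targets Ravovia, not Serena; it does not apply.
Duty = 1,463 × $5.77 = $8,441.51.
Total = $93,357.11 + $18,875.06 + $8,441.51 = $120,673.68.

$120,673.68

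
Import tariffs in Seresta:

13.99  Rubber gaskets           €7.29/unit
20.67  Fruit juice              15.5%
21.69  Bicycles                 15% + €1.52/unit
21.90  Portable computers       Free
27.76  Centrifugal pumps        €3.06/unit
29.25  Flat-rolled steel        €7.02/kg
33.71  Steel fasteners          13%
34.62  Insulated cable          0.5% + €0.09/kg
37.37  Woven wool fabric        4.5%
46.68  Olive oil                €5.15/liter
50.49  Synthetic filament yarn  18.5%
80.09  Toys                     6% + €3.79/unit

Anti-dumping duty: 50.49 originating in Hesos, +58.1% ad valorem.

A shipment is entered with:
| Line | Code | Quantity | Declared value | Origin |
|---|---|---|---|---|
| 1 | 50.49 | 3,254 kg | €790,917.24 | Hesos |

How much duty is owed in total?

Line 1 (50.49, Hesos, 3,254 kg, €790,917.24):
Base rate for 50.49 is 18.5%.
Additional duty on 50.49 from Hesos: +58.1%. Applied ad valorem rate: 18.5% + 58.1% = 76.6%.
Duty = €790,917.24 × 76.6% = €605,842.61.

€605,842.61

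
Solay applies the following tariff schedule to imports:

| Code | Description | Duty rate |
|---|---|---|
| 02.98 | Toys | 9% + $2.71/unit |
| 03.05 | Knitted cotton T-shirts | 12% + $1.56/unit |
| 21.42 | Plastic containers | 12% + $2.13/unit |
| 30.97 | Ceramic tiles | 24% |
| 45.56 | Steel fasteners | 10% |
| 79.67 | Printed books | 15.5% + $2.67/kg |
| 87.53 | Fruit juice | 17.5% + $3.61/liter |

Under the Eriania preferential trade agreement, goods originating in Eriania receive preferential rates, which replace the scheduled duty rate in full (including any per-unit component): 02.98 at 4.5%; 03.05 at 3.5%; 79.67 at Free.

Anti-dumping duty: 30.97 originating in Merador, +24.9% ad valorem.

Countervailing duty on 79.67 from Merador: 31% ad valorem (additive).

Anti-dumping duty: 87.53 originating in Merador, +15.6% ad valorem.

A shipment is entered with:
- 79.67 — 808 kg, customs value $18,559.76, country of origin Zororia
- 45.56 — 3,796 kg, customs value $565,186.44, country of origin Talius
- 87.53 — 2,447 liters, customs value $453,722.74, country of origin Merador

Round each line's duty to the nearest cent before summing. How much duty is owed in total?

Line 1 (79.67, Zororia, 808 kg, $18,559.76):
Base rate for 79.67 is 15.5% + $2.67/kg.
79.67 has an FTA preferential rate, but origin Zororia is not Eriania; base rate stands.
The additional-duty order on 79.67 targets Merador, not Zororia; it does not apply.
Duty = $18,559.76 × 15.5% + 808 × $2.67 = $5,034.12.
Line 2 (45.56, Talius, 3,796 kg, $565,186.44):
Base rate for 45.56 is 10%.
Duty = $565,186.44 × 10% = $56,518.64.
Line 3 (87.53, Merador, 2,447 liters, $453,722.74):
Base rate for 87.53 is 17.5% + $3.61/liter.
Additional duty on 87.53 from Merador: +15.6%. Applied ad valorem rate: 17.5% + 15.6% = 33.1%.
Duty = $453,722.74 × 33.1% + 2,447 × $3.61 = $159,015.90.
Total = $5,034.12 + $56,518.64 + $159,015.90 = $220,568.66.

$220,568.66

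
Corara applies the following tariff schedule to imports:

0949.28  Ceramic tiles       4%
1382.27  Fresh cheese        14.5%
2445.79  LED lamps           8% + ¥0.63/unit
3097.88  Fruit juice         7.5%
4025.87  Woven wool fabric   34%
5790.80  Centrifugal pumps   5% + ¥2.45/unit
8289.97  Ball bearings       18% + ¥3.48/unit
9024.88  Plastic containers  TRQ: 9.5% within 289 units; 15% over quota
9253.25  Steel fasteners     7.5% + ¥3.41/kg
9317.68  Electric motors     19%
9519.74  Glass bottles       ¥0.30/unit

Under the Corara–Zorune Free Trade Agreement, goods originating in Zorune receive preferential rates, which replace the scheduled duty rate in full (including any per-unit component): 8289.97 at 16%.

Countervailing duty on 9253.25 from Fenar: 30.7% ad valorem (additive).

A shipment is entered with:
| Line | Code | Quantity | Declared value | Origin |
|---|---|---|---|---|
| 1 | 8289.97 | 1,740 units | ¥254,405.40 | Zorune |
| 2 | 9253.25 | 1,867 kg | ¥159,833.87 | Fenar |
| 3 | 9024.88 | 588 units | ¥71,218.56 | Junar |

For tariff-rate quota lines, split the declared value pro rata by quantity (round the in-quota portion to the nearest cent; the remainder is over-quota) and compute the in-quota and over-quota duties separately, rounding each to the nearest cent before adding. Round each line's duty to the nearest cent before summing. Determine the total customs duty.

¥116,885.45

Line 1 (8289.97, Zorune, 1,740 units, ¥254,405.40):
Base rate for 8289.97 is 18% + ¥3.48/unit.
Origin Zorune qualifies under the Corara–Zorune agreement and 8289.97 is covered: preferential rate 16% applies instead.
Duty = ¥254,405.40 × 16% = ¥40,704.86.
Line 2 (9253.25, Fenar, 1,867 kg, ¥159,833.87):
Base rate for 9253.25 is 7.5% + ¥3.41/kg.
Additional duty on 9253.25 from Fenar: +30.7%. Applied ad valorem rate: 7.5% + 30.7% = 38.2%.
Duty = ¥159,833.87 × 38.2% + 1,867 × ¥3.41 = ¥67,423.01.
Line 3 (9024.88, Junar, 588 units, ¥71,218.56):
Code 9024.88 is under a tariff-rate quota (threshold 289 units). In-quota: 289 units at 9.5%; over-quota: 299 units at 15%.
Pro-rata value split: in-quota = ¥71,218.56 × 289/588 = ¥35,003.68; over-quota = ¥71,218.56 − ¥35,003.68 = ¥36,214.88.
In-quota duty = ¥35,003.68 × 9.5% = ¥3,325.35. Over-quota duty = ¥36,214.88 × 15% = ¥5,432.23.
Line duty = ¥3,325.35 + ¥5,432.23 = ¥8,757.58.
Total = ¥40,704.86 + ¥67,423.01 + ¥8,757.58 = ¥116,885.45.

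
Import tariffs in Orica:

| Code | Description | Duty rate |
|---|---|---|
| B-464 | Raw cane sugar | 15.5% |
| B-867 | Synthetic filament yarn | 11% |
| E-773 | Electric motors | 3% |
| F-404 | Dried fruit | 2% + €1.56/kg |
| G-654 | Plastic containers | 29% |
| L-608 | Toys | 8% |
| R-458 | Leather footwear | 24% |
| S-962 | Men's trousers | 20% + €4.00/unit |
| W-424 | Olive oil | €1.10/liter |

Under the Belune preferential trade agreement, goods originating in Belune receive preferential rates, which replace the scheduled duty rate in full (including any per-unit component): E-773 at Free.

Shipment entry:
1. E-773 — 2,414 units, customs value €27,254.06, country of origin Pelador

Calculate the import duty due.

€817.62

Line 1 (E-773, Pelador, 2,414 units, €27,254.06):
Base rate for E-773 is 3%.
E-773 has an FTA preferential rate, but origin Pelador is not Belune; base rate stands.
Duty = €27,254.06 × 3% = €817.62.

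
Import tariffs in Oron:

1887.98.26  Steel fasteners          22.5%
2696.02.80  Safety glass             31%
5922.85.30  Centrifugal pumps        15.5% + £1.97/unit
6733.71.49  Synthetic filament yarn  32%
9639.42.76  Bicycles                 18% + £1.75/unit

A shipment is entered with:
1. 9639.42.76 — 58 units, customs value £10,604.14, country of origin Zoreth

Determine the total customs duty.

£2,010.25

Line 1 (9639.42.76, Zoreth, 58 units, £10,604.14):
Base rate for 9639.42.76 is 18% + £1.75/unit.
Duty = £10,604.14 × 18% + 58 × £1.75 = £2,010.25.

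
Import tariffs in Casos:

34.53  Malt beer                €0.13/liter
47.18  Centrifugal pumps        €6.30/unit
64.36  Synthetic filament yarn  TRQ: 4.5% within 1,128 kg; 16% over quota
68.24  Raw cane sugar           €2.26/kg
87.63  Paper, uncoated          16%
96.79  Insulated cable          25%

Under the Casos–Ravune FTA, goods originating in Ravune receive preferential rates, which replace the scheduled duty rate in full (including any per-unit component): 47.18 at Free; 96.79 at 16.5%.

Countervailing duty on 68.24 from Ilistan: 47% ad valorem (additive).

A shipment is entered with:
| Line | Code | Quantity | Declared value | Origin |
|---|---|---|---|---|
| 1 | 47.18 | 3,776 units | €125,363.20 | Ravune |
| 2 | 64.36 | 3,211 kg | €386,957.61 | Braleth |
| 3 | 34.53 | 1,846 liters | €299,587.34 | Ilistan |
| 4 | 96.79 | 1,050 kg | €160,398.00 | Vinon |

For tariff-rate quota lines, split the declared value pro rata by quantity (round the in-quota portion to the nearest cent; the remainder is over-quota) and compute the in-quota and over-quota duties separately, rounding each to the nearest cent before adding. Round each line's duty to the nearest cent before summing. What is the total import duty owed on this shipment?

€86,620.14

Line 1 (47.18, Ravune, 3,776 units, €125,363.20):
Base rate for 47.18 is €6.30/unit.
Origin Ravune qualifies under the Casos–Ravune agreement and 47.18 is covered: preferential rate Free applies instead.
Duty = €125,363.20 × 0% = €0.00.
Line 2 (64.36, Braleth, 3,211 kg, €386,957.61):
Code 64.36 is under a tariff-rate quota (threshold 1,128 kg). In-quota: 1,128 kg at 4.5%; over-quota: 2,083 kg at 16%.
Pro-rata value split: in-quota = €386,957.61 × 1,128/3,211 = €135,935.28; over-quota = €386,957.61 − €135,935.28 = €251,022.33.
In-quota duty = €135,935.28 × 4.5% = €6,117.09. Over-quota duty = €251,022.33 × 16% = €40,163.57.
Line duty = €6,117.09 + €40,163.57 = €46,280.66.
Line 3 (34.53, Ilistan, 1,846 liters, €299,587.34):
Base rate for 34.53 is €0.13/liter.
Duty = 1,846 × €0.13 = €239.98.
Line 4 (96.79, Vinon, 1,050 kg, €160,398.00):
Base rate for 96.79 is 25%.
96.79 has an FTA preferential rate, but origin Vinon is not Ravune; base rate stands.
Duty = €160,398.00 × 25% = €40,099.50.
Total = €0.00 + €46,280.66 + €239.98 + €40,099.50 = €86,620.14.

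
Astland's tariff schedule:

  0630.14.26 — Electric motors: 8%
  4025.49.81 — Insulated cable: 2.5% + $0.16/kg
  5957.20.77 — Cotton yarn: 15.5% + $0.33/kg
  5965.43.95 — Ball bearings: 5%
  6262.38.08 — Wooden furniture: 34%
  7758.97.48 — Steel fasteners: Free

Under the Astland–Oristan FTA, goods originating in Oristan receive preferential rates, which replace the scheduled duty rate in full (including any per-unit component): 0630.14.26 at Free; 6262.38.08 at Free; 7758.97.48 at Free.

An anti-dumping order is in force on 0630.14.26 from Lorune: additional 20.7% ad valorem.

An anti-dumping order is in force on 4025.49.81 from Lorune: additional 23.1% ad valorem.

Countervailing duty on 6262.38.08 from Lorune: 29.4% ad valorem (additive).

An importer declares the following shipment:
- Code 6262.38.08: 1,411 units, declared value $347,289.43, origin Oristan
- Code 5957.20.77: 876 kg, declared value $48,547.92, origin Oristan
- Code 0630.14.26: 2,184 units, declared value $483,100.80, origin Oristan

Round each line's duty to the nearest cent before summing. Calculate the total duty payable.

Line 1 (6262.38.08, Oristan, 1,411 units, $347,289.43):
Base rate for 6262.38.08 is 34%.
Origin Oristan qualifies under the Astland–Oristan agreement and 6262.38.08 is covered: preferential rate Free applies instead.
The additional-duty order on 6262.38.08 targets Lorune, not Oristan; it does not apply.
Duty = $347,289.43 × 0% = $0.00.
Line 2 (5957.20.77, Oristan, 876 kg, $48,547.92):
Base rate for 5957.20.77 is 15.5% + $0.33/kg.
Origin Oristan is the FTA partner but 5957.20.77 is not on the preference list; base rate stands.
Duty = $48,547.92 × 15.5% + 876 × $0.33 = $7,814.01.
Line 3 (0630.14.26, Oristan, 2,184 units, $483,100.80):
Base rate for 0630.14.26 is 8%.
Origin Oristan qualifies under the Astland–Oristan agreement and 0630.14.26 is covered: preferential rate Free applies instead.
The additional-duty order on 0630.14.26 targets Lorune, not Oristan; it does not apply.
Duty = $483,100.80 × 0% = $0.00.
Total = $0.00 + $7,814.01 + $0.00 = $7,814.01.

$7,814.01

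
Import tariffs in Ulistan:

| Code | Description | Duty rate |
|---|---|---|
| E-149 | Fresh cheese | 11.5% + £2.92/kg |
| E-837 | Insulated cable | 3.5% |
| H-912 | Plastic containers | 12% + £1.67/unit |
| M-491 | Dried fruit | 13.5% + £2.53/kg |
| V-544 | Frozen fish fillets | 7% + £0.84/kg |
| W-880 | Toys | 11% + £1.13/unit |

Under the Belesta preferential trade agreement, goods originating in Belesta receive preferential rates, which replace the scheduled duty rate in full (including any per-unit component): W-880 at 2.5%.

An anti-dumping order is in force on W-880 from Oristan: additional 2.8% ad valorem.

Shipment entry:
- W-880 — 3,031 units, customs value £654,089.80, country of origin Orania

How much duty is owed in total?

£75,374.91

Line 1 (W-880, Orania, 3,031 units, £654,089.80):
Base rate for W-880 is 11% + £1.13/unit.
W-880 has an FTA preferential rate, but origin Orania is not Belesta; base rate stands.
The additional-duty order on W-880 targets Oristan, not Orania; it does not apply.
Duty = £654,089.80 × 11% + 3,031 × £1.13 = £75,374.91.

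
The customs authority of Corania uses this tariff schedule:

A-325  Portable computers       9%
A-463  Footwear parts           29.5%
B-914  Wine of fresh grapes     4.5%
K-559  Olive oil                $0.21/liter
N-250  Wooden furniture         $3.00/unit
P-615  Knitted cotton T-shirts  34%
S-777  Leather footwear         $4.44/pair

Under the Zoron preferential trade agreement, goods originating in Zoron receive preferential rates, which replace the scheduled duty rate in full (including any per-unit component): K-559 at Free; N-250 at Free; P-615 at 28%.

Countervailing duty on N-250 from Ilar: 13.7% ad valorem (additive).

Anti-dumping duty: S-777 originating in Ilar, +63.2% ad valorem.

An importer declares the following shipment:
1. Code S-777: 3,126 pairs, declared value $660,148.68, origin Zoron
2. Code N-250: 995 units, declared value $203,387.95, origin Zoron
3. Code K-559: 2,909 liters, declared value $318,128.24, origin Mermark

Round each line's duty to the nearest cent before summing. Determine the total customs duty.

Line 1 (S-777, Zoron, 3,126 pairs, $660,148.68):
Base rate for S-777 is $4.44/pair.
Origin Zoron is the FTA partner but S-777 is not on the preference list; base rate stands.
The additional-duty order on S-777 targets Ilar, not Zoron; it does not apply.
Duty = 3,126 × $4.44 = $13,879.44.
Line 2 (N-250, Zoron, 995 units, $203,387.95):
Base rate for N-250 is $3.00/unit.
Origin Zoron qualifies under the Corania–Zoron agreement and N-250 is covered: preferential rate Free applies instead.
The additional-duty order on N-250 targets Ilar, not Zoron; it does not apply.
Duty = $203,387.95 × 0% = $0.00.
Line 3 (K-559, Mermark, 2,909 liters, $318,128.24):
Base rate for K-559 is $0.21/liter.
K-559 has an FTA preferential rate, but origin Mermark is not Zoron; base rate stands.
Duty = 2,909 × $0.21 = $610.89.
Total = $13,879.44 + $0.00 + $610.89 = $14,490.33.

$14,490.33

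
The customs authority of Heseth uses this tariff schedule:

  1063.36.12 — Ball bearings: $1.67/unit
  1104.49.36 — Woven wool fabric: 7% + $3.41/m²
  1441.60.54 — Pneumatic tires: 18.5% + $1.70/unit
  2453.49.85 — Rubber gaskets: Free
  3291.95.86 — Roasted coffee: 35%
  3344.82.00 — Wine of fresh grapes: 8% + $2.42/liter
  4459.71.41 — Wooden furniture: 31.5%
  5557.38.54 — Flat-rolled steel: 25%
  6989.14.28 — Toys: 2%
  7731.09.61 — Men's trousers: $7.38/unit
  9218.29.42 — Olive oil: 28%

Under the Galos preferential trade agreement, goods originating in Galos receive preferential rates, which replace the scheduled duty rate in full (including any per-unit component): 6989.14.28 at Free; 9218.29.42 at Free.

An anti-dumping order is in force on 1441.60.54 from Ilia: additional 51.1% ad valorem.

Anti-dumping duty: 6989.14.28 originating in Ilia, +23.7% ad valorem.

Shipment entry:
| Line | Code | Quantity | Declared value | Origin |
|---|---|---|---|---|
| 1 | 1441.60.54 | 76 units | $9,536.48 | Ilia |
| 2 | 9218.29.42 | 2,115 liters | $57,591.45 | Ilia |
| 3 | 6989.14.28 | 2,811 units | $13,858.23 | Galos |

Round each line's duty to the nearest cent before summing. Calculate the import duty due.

$22,892.20

Line 1 (1441.60.54, Ilia, 76 units, $9,536.48):
Base rate for 1441.60.54 is 18.5% + $1.70/unit.
Additional duty on 1441.60.54 from Ilia: +51.1%. Applied ad valorem rate: 18.5% + 51.1% = 69.6%.
Duty = $9,536.48 × 69.6% + 76 × $1.70 = $6,766.59.
Line 2 (9218.29.42, Ilia, 2,115 liters, $57,591.45):
Base rate for 9218.29.42 is 28%.
9218.29.42 has an FTA preferential rate, but origin Ilia is not Galos; base rate stands.
Duty = $57,591.45 × 28% = $16,125.61.
Line 3 (6989.14.28, Galos, 2,811 units, $13,858.23):
Base rate for 6989.14.28 is 2%.
Origin Galos qualifies under the Heseth–Galos agreement and 6989.14.28 is covered: preferential rate Free applies instead.
The additional-duty order on 6989.14.28 targets Ilia, not Galos; it does not apply.
Duty = $13,858.23 × 0% = $0.00.
Total = $6,766.59 + $16,125.61 + $0.00 = $22,892.20.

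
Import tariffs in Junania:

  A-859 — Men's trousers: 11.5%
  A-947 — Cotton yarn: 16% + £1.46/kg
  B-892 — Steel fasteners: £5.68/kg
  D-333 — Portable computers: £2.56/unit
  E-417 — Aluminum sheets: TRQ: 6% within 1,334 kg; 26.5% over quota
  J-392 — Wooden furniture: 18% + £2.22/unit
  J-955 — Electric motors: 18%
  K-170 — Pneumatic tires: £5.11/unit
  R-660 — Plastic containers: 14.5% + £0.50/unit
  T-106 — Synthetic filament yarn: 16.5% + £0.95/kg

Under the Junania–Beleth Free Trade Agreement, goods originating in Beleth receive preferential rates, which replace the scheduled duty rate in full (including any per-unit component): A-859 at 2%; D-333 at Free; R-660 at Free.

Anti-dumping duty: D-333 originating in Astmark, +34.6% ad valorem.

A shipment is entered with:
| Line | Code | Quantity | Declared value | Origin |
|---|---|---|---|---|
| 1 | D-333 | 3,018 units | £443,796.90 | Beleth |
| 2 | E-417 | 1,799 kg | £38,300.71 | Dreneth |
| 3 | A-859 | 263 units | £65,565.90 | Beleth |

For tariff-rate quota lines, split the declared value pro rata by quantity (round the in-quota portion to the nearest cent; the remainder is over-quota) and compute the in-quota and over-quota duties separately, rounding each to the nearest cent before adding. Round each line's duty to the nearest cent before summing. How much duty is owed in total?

Line 1 (D-333, Beleth, 3,018 units, £443,796.90):
Base rate for D-333 is £2.56/unit.
Origin Beleth qualifies under the Junania–Beleth agreement and D-333 is covered: preferential rate Free applies instead.
The additional-duty order on D-333 targets Astmark, not Beleth; it does not apply.
Duty = £443,796.90 × 0% = £0.00.
Line 2 (E-417, Dreneth, 1,799 kg, £38,300.71):
Code E-417 is under a tariff-rate quota (threshold 1,334 kg). In-quota: 1,334 kg at 6%; over-quota: 465 kg at 26.5%.
Pro-rata value split: in-quota = £38,300.71 × 1,334/1,799 = £28,400.86; over-quota = £38,300.71 − £28,400.86 = £9,899.85.
In-quota duty = £28,400.86 × 6% = £1,704.05. Over-quota duty = £9,899.85 × 26.5% = £2,623.46.
Line duty = £1,704.05 + £2,623.46 = £4,327.51.
Line 3 (A-859, Beleth, 263 units, £65,565.90):
Base rate for A-859 is 11.5%.
Origin Beleth qualifies under the Junania–Beleth agreement and A-859 is covered: preferential rate 2% applies instead.
Duty = £65,565.90 × 2% = £1,311.32.
Total = £0.00 + £4,327.51 + £1,311.32 = £5,638.83.

£5,638.83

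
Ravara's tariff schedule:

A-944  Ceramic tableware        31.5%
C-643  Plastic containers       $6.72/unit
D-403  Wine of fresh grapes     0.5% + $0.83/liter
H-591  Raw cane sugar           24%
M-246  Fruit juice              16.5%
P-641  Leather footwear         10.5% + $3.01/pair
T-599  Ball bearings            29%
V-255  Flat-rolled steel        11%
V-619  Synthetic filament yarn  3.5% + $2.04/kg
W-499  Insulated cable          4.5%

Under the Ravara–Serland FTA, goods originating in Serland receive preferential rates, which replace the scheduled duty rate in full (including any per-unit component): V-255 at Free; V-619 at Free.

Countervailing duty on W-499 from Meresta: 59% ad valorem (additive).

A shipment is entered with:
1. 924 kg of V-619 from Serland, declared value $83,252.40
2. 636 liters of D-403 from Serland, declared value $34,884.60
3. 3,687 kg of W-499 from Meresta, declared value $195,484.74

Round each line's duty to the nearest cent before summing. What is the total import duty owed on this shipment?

Line 1 (V-619, Serland, 924 kg, $83,252.40):
Base rate for V-619 is 3.5% + $2.04/kg.
Origin Serland qualifies under the Ravara–Serland agreement and V-619 is covered: preferential rate Free applies instead.
Duty = $83,252.40 × 0% = $0.00.
Line 2 (D-403, Serland, 636 liters, $34,884.60):
Base rate for D-403 is 0.5% + $0.83/liter.
Origin Serland is the FTA partner but D-403 is not on the preference list; base rate stands.
Duty = $34,884.60 × 0.5% + 636 × $0.83 = $702.30.
Line 3 (W-499, Meresta, 3,687 kg, $195,484.74):
Base rate for W-499 is 4.5%.
Additional duty on W-499 from Meresta: +59%. Applied ad valorem rate: 4.5% + 59% = 63.5%.
Duty = $195,484.74 × 63.5% = $124,132.81.
Total = $0.00 + $702.30 + $124,132.81 = $124,835.11.

$124,835.11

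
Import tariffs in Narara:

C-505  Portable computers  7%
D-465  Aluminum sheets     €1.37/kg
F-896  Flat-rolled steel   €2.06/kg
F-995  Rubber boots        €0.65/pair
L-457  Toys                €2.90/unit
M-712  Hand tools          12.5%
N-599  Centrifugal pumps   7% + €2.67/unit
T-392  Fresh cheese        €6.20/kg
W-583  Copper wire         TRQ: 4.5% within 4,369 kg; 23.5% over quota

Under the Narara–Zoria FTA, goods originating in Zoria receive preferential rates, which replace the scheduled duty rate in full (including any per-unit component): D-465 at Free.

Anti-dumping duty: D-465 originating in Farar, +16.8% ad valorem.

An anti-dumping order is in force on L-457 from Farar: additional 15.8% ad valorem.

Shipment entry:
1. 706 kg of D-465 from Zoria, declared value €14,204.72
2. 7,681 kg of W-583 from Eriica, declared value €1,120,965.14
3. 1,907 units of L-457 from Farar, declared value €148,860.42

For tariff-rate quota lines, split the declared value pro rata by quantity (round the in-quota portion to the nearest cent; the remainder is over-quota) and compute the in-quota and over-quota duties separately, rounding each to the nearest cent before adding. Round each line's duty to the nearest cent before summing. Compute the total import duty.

€171,330.80

Line 1 (D-465, Zoria, 706 kg, €14,204.72):
Base rate for D-465 is €1.37/kg.
Origin Zoria qualifies under the Narara–Zoria agreement and D-465 is covered: preferential rate Free applies instead.
The additional-duty order on D-465 targets Farar, not Zoria; it does not apply.
Duty = €14,204.72 × 0% = €0.00.
Line 2 (W-583, Eriica, 7,681 kg, €1,120,965.14):
Code W-583 is under a tariff-rate quota (threshold 4,369 kg). In-quota: 4,369 kg at 4.5%; over-quota: 3,312 kg at 23.5%.
Pro-rata value split: in-quota = €1,120,965.14 × 4,369/7,681 = €637,611.86; over-quota = €1,120,965.14 − €637,611.86 = €483,353.28.
In-quota duty = €637,611.86 × 4.5% = €28,692.53. Over-quota duty = €483,353.28 × 23.5% = €113,588.02.
Line duty = €28,692.53 + €113,588.02 = €142,280.55.
Line 3 (L-457, Farar, 1,907 units, €148,860.42):
Base rate for L-457 is €2.90/unit.
Additional duty on L-457 from Farar: +15.8% ad valorem. Applied ad valorem rate = 15.8%.
Duty = €148,860.42 × 15.8% + 1,907 × €2.90 = €29,050.25.
Total = €0.00 + €142,280.55 + €29,050.25 = €171,330.80.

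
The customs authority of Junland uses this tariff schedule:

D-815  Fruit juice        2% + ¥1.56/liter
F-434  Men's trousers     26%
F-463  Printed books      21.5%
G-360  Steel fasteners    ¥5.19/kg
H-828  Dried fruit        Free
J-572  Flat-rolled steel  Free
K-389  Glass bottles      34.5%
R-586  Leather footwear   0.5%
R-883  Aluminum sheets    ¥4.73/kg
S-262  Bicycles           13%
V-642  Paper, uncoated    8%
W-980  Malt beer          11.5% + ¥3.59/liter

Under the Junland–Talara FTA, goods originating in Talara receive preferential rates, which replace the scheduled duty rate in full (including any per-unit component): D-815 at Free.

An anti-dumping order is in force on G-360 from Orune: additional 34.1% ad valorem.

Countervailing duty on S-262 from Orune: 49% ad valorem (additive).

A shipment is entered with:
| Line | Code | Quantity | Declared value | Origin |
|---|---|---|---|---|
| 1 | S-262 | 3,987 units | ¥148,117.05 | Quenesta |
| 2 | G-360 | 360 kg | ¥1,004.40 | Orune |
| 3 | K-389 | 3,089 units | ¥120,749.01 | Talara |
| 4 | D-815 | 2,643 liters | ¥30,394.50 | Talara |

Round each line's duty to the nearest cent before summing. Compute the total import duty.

Line 1 (S-262, Quenesta, 3,987 units, ¥148,117.05):
Base rate for S-262 is 13%.
The additional-duty order on S-262 targets Orune, not Quenesta; it does not apply.
Duty = ¥148,117.05 × 13% = ¥19,255.22.
Line 2 (G-360, Orune, 360 kg, ¥1,004.40):
Base rate for G-360 is ¥5.19/kg.
Additional duty on G-360 from Orune: +34.1% ad valorem. Applied ad valorem rate = 34.1%.
Duty = ¥1,004.40 × 34.1% + 360 × ¥5.19 = ¥2,210.90.
Line 3 (K-389, Talara, 3,089 units, ¥120,749.01):
Base rate for K-389 is 34.5%.
Origin Talara is the FTA partner but K-389 is not on the preference list; base rate stands.
Duty = ¥120,749.01 × 34.5% = ¥41,658.41.
Line 4 (D-815, Talara, 2,643 liters, ¥30,394.50):
Base rate for D-815 is 2% + ¥1.56/liter.
Origin Talara qualifies under the Junland–Talara agreement and D-815 is covered: preferential rate Free applies instead.
Duty = ¥30,394.50 × 0% = ¥0.00.
Total = ¥19,255.22 + ¥2,210.90 + ¥41,658.41 + ¥0.00 = ¥63,124.53.

¥63,124.53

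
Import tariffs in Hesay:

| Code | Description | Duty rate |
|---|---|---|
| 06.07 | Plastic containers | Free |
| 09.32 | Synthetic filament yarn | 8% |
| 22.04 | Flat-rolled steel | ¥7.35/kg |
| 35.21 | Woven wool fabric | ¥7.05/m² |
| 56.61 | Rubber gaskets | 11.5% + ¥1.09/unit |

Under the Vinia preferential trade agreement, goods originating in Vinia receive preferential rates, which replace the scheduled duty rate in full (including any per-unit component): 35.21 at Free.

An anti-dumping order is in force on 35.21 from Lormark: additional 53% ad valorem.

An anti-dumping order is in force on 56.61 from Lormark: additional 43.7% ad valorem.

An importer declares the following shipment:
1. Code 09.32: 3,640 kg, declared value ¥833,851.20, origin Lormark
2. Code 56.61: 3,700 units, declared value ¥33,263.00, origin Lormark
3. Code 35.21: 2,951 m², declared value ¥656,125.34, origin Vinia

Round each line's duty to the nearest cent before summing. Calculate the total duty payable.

¥89,102.28

Line 1 (09.32, Lormark, 3,640 kg, ¥833,851.20):
Base rate for 09.32 is 8%.
Duty = ¥833,851.20 × 8% = ¥66,708.10.
Line 2 (56.61, Lormark, 3,700 units, ¥33,263.00):
Base rate for 56.61 is 11.5% + ¥1.09/unit.
Additional duty on 56.61 from Lormark: +43.7%. Applied ad valorem rate: 11.5% + 43.7% = 55.2%.
Duty = ¥33,263.00 × 55.2% + 3,700 × ¥1.09 = ¥22,394.18.
Line 3 (35.21, Vinia, 2,951 m², ¥656,125.34):
Base rate for 35.21 is ¥7.05/m².
Origin Vinia qualifies under the Hesay–Vinia agreement and 35.21 is covered: preferential rate Free applies instead.
The additional-duty order on 35.21 targets Lormark, not Vinia; it does not apply.
Duty = ¥656,125.34 × 0% = ¥0.00.
Total = ¥66,708.10 + ¥22,394.18 + ¥0.00 = ¥89,102.28.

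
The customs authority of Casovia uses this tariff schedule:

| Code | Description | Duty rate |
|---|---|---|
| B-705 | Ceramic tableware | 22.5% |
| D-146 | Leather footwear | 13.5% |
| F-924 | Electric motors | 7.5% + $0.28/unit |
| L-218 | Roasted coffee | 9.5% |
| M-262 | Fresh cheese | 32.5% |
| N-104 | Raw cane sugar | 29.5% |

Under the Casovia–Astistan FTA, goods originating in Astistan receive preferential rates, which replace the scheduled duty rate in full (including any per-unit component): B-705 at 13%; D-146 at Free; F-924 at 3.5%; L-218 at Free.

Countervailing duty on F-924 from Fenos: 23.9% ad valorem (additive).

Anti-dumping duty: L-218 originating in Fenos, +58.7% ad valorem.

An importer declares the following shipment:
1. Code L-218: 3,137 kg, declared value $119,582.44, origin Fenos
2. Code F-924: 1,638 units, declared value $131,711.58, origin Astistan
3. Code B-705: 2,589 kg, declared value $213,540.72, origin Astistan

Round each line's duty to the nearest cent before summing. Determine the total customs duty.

Line 1 (L-218, Fenos, 3,137 kg, $119,582.44):
Base rate for L-218 is 9.5%.
L-218 has an FTA preferential rate, but origin Fenos is not Astistan; base rate stands.
Additional duty on L-218 from Fenos: +58.7%. Applied ad valorem rate: 9.5% + 58.7% = 68.2%.
Duty = $119,582.44 × 68.2% = $81,555.22.
Line 2 (F-924, Astistan, 1,638 units, $131,711.58):
Base rate for F-924 is 7.5% + $0.28/unit.
Origin Astistan qualifies under the Casovia–Astistan agreement and F-924 is covered: preferential rate 3.5% applies instead.
The additional-duty order on F-924 targets Fenos, not Astistan; it does not apply.
Duty = $131,711.58 × 3.5% = $4,609.91.
Line 3 (B-705, Astistan, 2,589 kg, $213,540.72):
Base rate for B-705 is 22.5%.
Origin Astistan qualifies under the Casovia–Astistan agreement and B-705 is covered: preferential rate 13% applies instead.
Duty = $213,540.72 × 13% = $27,760.29.
Total = $81,555.22 + $4,609.91 + $27,760.29 = $113,925.42.

$113,925.42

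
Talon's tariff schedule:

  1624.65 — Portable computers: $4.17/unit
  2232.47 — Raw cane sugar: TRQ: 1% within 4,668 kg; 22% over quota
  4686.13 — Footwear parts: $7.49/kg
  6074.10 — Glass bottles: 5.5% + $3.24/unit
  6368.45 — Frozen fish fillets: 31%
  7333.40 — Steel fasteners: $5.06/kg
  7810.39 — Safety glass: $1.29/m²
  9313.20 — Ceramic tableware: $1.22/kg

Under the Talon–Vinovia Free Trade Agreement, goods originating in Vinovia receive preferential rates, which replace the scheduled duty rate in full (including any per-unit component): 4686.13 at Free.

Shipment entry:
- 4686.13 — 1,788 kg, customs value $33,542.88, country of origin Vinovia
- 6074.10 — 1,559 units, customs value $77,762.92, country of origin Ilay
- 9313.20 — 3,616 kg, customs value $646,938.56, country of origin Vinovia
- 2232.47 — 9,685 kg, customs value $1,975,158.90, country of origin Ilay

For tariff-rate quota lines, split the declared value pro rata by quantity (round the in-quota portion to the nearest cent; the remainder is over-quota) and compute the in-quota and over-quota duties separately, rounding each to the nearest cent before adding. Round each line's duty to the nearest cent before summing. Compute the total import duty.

Line 1 (4686.13, Vinovia, 1,788 kg, $33,542.88):
Base rate for 4686.13 is $7.49/kg.
Origin Vinovia qualifies under the Talon–Vinovia agreement and 4686.13 is covered: preferential rate Free applies instead.
Duty = $33,542.88 × 0% = $0.00.
Line 2 (6074.10, Ilay, 1,559 units, $77,762.92):
Base rate for 6074.10 is 5.5% + $3.24/unit.
Duty = $77,762.92 × 5.5% + 1,559 × $3.24 = $9,328.12.
Line 3 (9313.20, Vinovia, 3,616 kg, $646,938.56):
Base rate for 9313.20 is $1.22/kg.
Origin Vinovia is the FTA partner but 9313.20 is not on the preference list; base rate stands.
Duty = 3,616 × $1.22 = $4,411.52.
Line 4 (2232.47, Ilay, 9,685 kg, $1,975,158.90):
Code 2232.47 is under a tariff-rate quota (threshold 4,668 kg). In-quota: 4,668 kg at 1%; over-quota: 5,017 kg at 22%.
Pro-rata value split: in-quota = $1,975,158.90 × 4,668/9,685 = $951,991.92; over-quota = $1,975,158.90 − $951,991.92 = $1,023,166.98.
In-quota duty = $951,991.92 × 1% = $9,519.92. Over-quota duty = $1,023,166.98 × 22% = $225,096.74.
Line duty = $9,519.92 + $225,096.74 = $234,616.66.
Total = $0.00 + $9,328.12 + $4,411.52 + $234,616.66 = $248,356.30.

$248,356.30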